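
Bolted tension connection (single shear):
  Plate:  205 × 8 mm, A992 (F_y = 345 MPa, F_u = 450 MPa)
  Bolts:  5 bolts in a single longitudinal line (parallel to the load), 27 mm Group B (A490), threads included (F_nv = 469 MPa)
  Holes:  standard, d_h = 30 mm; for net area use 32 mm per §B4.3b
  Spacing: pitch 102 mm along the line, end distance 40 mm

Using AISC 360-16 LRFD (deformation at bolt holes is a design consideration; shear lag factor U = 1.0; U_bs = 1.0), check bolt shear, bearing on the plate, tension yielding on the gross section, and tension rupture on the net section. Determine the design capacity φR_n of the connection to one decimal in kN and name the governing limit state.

467.1 kN (net-section rupture governs)

Bolt shear: A_b = π(27)²/4 = 572.56 mm². φR_n = 0.75 × 469 × 572.56 × 5 × 1 = 1007.0 kN.
Bearing (8 mm plate, F_u = 450 MPa): end bolts L_c = 40 − 30/2 = 25, R_n = min(1.2×25×8×450, 2.4×27×8×450) = 108 kN/bolt; interior L_c = 102 − 30 = 72, R_n = 233.28 kN/bolt. φR_n = 0.75 × (1×108 + 4×233.28) = 780.8 kN.
Tension yield (gross): A_g = 205×8 = 1640 mm². φR_n = 0.90 × 345 × 1640 = 509.2 kN.
Tension rupture (net): A_n = (205 − 1×32)×8 = 1384 mm² (U = 1.0, A_e = A_n). φR_n = 0.75 × 450 × 1384 = 467.1 kN.
Governing: min(1007.0, 780.8, 509.2, 467.1) = 467.1 kN → net-section rupture.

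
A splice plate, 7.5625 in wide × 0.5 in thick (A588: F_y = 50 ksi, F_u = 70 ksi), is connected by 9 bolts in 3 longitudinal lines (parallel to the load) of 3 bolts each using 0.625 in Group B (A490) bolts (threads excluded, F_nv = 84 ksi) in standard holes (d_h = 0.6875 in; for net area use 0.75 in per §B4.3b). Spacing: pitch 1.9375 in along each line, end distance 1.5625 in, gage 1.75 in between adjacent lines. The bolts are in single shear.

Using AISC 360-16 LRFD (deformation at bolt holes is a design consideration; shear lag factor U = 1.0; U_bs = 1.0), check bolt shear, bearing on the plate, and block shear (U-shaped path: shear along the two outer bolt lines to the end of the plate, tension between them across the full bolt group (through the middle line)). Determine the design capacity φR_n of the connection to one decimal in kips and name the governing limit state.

Bolt shear: A_b = π(0.625)²/4 = 0.3068 in². φR_n = 0.75 × 84 × 0.3068 × 9 × 1 = 174.0 kips.
Bearing (0.5 in plate, F_u = 70 ksi): end bolts L_c = 1.5625 − 0.6875/2 = 1.21875, R_n = min(1.2×1.21875×0.5×70, 2.4×0.625×0.5×70) = 51.188 kips/bolt; interior L_c = 1.9375 − 0.6875 = 1.25, R_n = 52.5 kips/bolt. φR_n = 0.75 × (3×51.188 + 6×52.5) = 351.4 kips.
Block shear: shear path 2×[1.5625+2×1.9375] = 2×5.4375 in, A_gv = 5.4375, A_nv = 2×(5.4375 − 2.5×0.75)×0.5 = 3.5625 in²; tension across gage: (3.5 − 2×0.75)×0.5 = 1 in². R_n = min(0.6×70×3.5625, 0.6×50×5.4375) + 1.0×70×1 = min(149.63, 163.13) + 70 = 219.63 kips. φR_n = 0.75 × 219.63 = 164.7 kips.
Governing: min(174.0, 351.4, 164.7) = 164.7 kips → block shear.

164.7 kips (block shear governs)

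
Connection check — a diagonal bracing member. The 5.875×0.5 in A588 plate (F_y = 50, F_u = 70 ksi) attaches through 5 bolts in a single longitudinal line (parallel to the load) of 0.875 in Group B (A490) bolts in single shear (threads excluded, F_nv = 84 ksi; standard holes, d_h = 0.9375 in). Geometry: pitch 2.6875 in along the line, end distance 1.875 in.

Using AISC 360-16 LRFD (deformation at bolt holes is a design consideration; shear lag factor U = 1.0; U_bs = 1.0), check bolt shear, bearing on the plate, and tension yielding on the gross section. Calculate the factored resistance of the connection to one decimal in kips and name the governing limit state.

Bolt shear: A_b = π(0.875)²/4 = 0.60132 in². φR_n = 0.75 × 84 × 0.60132 × 5 × 1 = 189.4 kips.
Bearing (0.5 in plate, F_u = 70 ksi): end bolts L_c = 1.875 − 0.9375/2 = 1.40625, R_n = min(1.2×1.40625×0.5×70, 2.4×0.875×0.5×70) = 59.063 kips/bolt; interior L_c = 2.6875 − 0.9375 = 1.75, R_n = 73.5 kips/bolt. φR_n = 0.75 × (1×59.063 + 4×73.5) = 264.8 kips.
Tension yield (gross): A_g = 5.875×0.5 = 2.9375 in². φR_n = 0.90 × 50 × 2.9375 = 132.2 kips.
Governing: min(189.4, 264.8, 132.2) = 132.2 kips → gross-section yield.

132.2 kips (gross-section yield governs)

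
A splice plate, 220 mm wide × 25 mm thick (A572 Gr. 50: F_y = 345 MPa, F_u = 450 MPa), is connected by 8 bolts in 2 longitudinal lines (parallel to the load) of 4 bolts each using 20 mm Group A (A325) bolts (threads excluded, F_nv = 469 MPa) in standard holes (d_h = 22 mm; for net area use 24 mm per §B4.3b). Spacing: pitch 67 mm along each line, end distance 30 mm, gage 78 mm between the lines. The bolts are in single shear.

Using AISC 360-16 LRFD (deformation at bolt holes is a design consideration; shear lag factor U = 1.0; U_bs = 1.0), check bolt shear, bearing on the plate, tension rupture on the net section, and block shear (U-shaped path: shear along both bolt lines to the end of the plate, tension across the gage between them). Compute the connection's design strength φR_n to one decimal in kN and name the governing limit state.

Bolt shear: A_b = π(20)²/4 = 314.16 mm². φR_n = 0.75 × 469 × 314.16 × 8 × 1 = 884.0 kN.
Bearing (25 mm plate, F_u = 450 MPa): end bolts L_c = 30 − 22/2 = 19, R_n = min(1.2×19×25×450, 2.4×20×25×450) = 256.5 kN/bolt; interior L_c = 67 − 22 = 45, R_n = 540 kN/bolt. φR_n = 0.75 × (2×256.5 + 6×540) = 2814.8 kN.
Tension rupture (net): A_n = (220 − 2×24)×25 = 4300 mm² (U = 1.0, A_e = A_n). φR_n = 0.75 × 450 × 4300 = 1451.3 kN.
Block shear: shear path 2×[30+3×67] = 2×231 mm, A_gv = 11550, A_nv = 2×(231 − 3.5×24)×25 = 7350 mm²; tension across gage: (78 − 1×24)×25 = 1350 mm². R_n = min(0.6×450×7350, 0.6×345×11550) + 1.0×450×1350 = min(1984.5, 2390.9) + 607.5 = 2592 kN. φR_n = 0.75 × 2592 = 1944.0 kN.
Governing: min(884.0, 2814.8, 1451.3, 1944.0) = 884.0 kN → bolt shear.

884.0 kN (bolt shear governs)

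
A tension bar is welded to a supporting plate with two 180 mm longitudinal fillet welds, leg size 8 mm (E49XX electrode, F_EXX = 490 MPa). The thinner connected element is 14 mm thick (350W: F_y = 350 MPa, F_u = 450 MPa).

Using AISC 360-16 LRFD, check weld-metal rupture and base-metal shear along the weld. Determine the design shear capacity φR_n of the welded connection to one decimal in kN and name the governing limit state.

Weld metal: throat = 0.707×8 = 5.656 mm, L = 2×180 = 360 mm. φR_n = 0.75 × 0.6 × 490 × 5.656 × 360 = 449.0 kN.
Base metal shear (14 mm plate): yield φR_n = 1.0×0.6×350×14×360 = 1058.4 kN; rupture φR_n = 0.75×0.6×450×14×360 = 1020.6 kN; take 1020.6 kN (rupture).
Governing: min(449.0, 1020.6) = 449.0 kN → weld metal.

449.0 kN (weld metal governs)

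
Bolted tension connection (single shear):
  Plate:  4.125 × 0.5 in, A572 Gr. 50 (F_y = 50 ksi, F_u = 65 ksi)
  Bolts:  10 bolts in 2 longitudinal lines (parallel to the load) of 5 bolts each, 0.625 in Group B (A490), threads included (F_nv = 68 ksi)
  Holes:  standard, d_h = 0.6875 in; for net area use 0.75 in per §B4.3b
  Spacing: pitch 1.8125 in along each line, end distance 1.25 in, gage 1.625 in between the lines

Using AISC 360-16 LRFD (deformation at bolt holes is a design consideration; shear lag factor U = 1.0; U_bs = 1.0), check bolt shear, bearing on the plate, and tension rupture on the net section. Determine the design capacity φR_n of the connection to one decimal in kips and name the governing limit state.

64.0 kips (net-section rupture governs)

Bolt shear: A_b = π(0.625)²/4 = 0.3068 in². φR_n = 0.75 × 68 × 0.3068 × 10 × 1 = 156.5 kips.
Bearing (0.5 in plate, F_u = 65 ksi): end bolts L_c = 1.25 − 0.6875/2 = 0.90625, R_n = min(1.2×0.90625×0.5×65, 2.4×0.625×0.5×65) = 35.344 kips/bolt; interior L_c = 1.8125 − 0.6875 = 1.125, R_n = 43.875 kips/bolt. φR_n = 0.75 × (2×35.344 + 8×43.875) = 316.3 kips.
Tension rupture (net): A_n = (4.125 − 2×0.75)×0.5 = 1.3125 in² (U = 1.0, A_e = A_n). φR_n = 0.75 × 65 × 1.3125 = 64.0 kips.
Governing: min(156.5, 316.3, 64.0) = 64.0 kips → net-section rupture.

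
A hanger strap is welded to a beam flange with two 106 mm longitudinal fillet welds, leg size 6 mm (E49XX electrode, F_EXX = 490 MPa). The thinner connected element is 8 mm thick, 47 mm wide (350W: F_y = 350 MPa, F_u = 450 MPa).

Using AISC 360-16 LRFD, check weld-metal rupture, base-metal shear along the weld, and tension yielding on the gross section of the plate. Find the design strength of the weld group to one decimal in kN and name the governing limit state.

118.4 kN (gross-section yield governs)

Weld metal: throat = 0.707×6 = 4.242 mm, L = 2×106 = 212 mm. φR_n = 0.75 × 0.6 × 490 × 4.242 × 212 = 198.3 kN.
Base metal shear (8 mm plate): yield φR_n = 1.0×0.6×350×8×212 = 356.2 kN; rupture φR_n = 0.75×0.6×450×8×212 = 343.4 kN; take 343.4 kN (rupture).
Tension yield (gross): A_g = 47×8 = 376 mm². φR_n = 0.90 × 350 × 376 = 118.4 kN.
Governing: min(198.3, 343.4, 118.4) = 118.4 kN → gross-section yield.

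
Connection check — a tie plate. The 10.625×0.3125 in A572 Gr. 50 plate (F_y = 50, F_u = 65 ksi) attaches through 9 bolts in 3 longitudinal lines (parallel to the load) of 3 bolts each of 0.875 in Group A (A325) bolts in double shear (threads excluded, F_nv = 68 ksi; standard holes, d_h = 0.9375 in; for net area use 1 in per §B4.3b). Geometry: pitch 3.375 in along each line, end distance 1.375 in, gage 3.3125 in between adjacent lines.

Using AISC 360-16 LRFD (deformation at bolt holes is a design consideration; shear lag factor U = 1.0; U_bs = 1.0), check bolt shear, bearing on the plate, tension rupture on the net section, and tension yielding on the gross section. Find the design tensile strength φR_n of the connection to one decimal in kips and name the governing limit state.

Bolt shear: A_b = π(0.875)²/4 = 0.60132 in². φR_n = 0.75 × 68 × 0.60132 × 9 × 2 = 552.0 kips.
Bearing (0.3125 in plate, F_u = 65 ksi): end bolts L_c = 1.375 − 0.9375/2 = 0.90625, R_n = min(1.2×0.90625×0.3125×65, 2.4×0.875×0.3125×65) = 22.09 kips/bolt; interior L_c = 3.375 − 0.9375 = 2.4375, R_n = 42.656 kips/bolt. φR_n = 0.75 × (3×22.09 + 6×42.656) = 241.7 kips.
Tension rupture (net): A_n = (10.625 − 3×1)×0.3125 = 2.3828 in² (U = 1.0, A_e = A_n). φR_n = 0.75 × 65 × 2.3828 = 116.2 kips.
Tension yield (gross): A_g = 10.625×0.3125 = 3.3203 in². φR_n = 0.90 × 50 × 3.3203 = 149.4 kips.
Governing: min(552.0, 241.7, 116.2, 149.4) = 116.2 kips → net-section rupture.

116.2 kips (net-section rupture governs)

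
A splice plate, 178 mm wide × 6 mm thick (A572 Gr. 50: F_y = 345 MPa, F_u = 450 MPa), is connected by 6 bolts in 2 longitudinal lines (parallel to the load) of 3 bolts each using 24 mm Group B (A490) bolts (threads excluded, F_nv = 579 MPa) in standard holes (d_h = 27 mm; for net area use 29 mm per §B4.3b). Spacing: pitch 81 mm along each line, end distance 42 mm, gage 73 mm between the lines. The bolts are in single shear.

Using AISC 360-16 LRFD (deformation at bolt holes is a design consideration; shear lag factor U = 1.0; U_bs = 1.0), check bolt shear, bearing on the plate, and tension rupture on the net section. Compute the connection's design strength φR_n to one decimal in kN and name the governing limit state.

243.0 kN (net-section rupture governs)

Bolt shear: A_b = π(24)²/4 = 452.39 mm². φR_n = 0.75 × 579 × 452.39 × 6 × 1 = 1178.7 kN.
Bearing (6 mm plate, F_u = 450 MPa): end bolts L_c = 42 − 27/2 = 28.5, R_n = min(1.2×28.5×6×450, 2.4×24×6×450) = 92.34 kN/bolt; interior L_c = 81 − 27 = 54, R_n = 155.52 kN/bolt. φR_n = 0.75 × (2×92.34 + 4×155.52) = 605.1 kN.
Tension rupture (net): A_n = (178 − 2×29)×6 = 720 mm² (U = 1.0, A_e = A_n). φR_n = 0.75 × 450 × 720 = 243.0 kN.
Governing: min(1178.7, 605.1, 243.0) = 243.0 kN → net-section rupture.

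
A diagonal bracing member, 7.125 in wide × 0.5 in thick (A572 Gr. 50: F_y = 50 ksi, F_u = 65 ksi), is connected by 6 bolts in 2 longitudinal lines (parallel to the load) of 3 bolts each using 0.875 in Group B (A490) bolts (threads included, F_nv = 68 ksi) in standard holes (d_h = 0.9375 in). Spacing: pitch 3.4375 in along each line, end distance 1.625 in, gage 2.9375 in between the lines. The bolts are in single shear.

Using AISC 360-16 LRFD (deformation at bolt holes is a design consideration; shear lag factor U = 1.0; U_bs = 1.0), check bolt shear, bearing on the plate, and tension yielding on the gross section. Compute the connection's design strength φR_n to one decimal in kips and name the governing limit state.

160.3 kips (gross-section yield governs)

Bolt shear: A_b = π(0.875)²/4 = 0.60132 in². φR_n = 0.75 × 68 × 0.60132 × 6 × 1 = 184.0 kips.
Bearing (0.5 in plate, F_u = 65 ksi): end bolts L_c = 1.625 − 0.9375/2 = 1.15625, R_n = min(1.2×1.15625×0.5×65, 2.4×0.875×0.5×65) = 45.094 kips/bolt; interior L_c = 3.4375 − 0.9375 = 2.5, R_n = 68.25 kips/bolt. φR_n = 0.75 × (2×45.094 + 4×68.25) = 272.4 kips.
Tension yield (gross): A_g = 7.125×0.5 = 3.5625 in². φR_n = 0.90 × 50 × 3.5625 = 160.3 kips.
Governing: min(184.0, 272.4, 160.3) = 160.3 kips → gross-section yield.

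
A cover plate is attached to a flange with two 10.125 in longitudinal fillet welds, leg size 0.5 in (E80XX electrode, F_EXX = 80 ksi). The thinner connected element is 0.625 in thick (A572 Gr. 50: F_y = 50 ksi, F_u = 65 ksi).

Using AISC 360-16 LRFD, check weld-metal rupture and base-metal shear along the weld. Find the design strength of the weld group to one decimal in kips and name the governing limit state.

257.7 kips (weld metal governs)

Weld metal: throat = 0.707×0.5 = 0.3535 in, L = 2×10.125 = 20.25 in. φR_n = 0.75 × 0.6 × 80 × 0.3535 × 20.25 = 257.7 kips.
Base metal shear (0.625 in plate): yield φR_n = 1.0×0.6×50×0.625×20.25 = 379.7 kips; rupture φR_n = 0.75×0.6×65×0.625×20.25 = 370.2 kips; take 370.2 kips (rupture).
Governing: min(257.7, 370.2) = 257.7 kips → weld metal.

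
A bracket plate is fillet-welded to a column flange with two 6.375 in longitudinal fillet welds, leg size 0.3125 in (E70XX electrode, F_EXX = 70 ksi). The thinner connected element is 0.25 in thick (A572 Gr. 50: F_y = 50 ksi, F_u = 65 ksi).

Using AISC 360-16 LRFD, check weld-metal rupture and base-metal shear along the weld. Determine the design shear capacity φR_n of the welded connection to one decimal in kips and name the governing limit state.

88.7 kips (weld metal governs)

Weld metal: throat = 0.707×0.3125 = 0.22094 in, L = 2×6.375 = 12.75 in. φR_n = 0.75 × 0.6 × 70 × 0.22094 × 12.75 = 88.7 kips.
Base metal shear (0.25 in plate): yield φR_n = 1.0×0.6×50×0.25×12.75 = 95.6 kips; rupture φR_n = 0.75×0.6×65×0.25×12.75 = 93.2 kips; take 93.2 kips (rupture).
Governing: min(88.7, 93.2) = 88.7 kips → weld metal.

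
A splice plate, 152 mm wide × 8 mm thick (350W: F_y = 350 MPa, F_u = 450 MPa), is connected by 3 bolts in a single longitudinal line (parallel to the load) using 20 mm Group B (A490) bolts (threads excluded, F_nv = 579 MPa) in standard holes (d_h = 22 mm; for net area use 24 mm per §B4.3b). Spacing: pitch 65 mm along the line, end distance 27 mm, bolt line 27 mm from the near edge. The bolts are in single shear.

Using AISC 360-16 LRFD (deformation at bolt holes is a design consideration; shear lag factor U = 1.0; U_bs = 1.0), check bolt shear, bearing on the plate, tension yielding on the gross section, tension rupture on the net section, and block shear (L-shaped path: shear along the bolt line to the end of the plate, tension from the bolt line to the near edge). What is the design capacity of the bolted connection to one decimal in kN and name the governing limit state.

Bolt shear: A_b = π(20)²/4 = 314.16 mm². φR_n = 0.75 × 579 × 314.16 × 3 × 1 = 409.3 kN.
Bearing (8 mm plate, F_u = 450 MPa): end bolts L_c = 27 − 22/2 = 16, R_n = min(1.2×16×8×450, 2.4×20×8×450) = 69.12 kN/bolt; interior L_c = 65 − 22 = 43, R_n = 172.8 kN/bolt. φR_n = 0.75 × (1×69.12 + 2×172.8) = 311.0 kN.
Tension yield (gross): A_g = 152×8 = 1216 mm². φR_n = 0.90 × 350 × 1216 = 383.0 kN.
Tension rupture (net): A_n = (152 − 1×24)×8 = 1024 mm² (U = 1.0, A_e = A_n). φR_n = 0.75 × 450 × 1024 = 345.6 kN.
Block shear: shear path 1×[27+2×65] = 1×157 mm, A_gv = 1256, A_nv = 1×(157 − 2.5×24)×8 = 776 mm²; tension to near edge: (27 − 0.5×24)×8 = 120 mm². R_n = min(0.6×450×776, 0.6×350×1256) + 1.0×450×120 = min(209.52, 263.76) + 54 = 263.52 kN. φR_n = 0.75 × 263.52 = 197.6 kN.
Governing: min(409.3, 311.0, 383.0, 345.6, 197.6) = 197.6 kN → block shear.

197.6 kN (block shear governs)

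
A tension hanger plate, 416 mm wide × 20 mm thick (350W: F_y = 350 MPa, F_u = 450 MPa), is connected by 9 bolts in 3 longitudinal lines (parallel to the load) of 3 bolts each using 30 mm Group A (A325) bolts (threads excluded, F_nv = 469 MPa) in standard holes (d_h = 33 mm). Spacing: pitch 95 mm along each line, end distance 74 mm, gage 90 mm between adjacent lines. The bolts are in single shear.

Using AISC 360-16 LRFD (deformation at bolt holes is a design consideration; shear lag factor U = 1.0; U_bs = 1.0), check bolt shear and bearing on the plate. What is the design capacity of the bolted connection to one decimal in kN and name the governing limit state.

2237.7 kN (bolt shear governs)

Bolt shear: A_b = π(30)²/4 = 706.86 mm². φR_n = 0.75 × 469 × 706.86 × 9 × 1 = 2237.7 kN.
Bearing (20 mm plate, F_u = 450 MPa): end bolts L_c = 74 − 33/2 = 57.5, R_n = min(1.2×57.5×20×450, 2.4×30×20×450) = 621 kN/bolt; interior L_c = 95 − 33 = 62, R_n = 648 kN/bolt. φR_n = 0.75 × (3×621 + 6×648) = 4313.3 kN.
Governing: min(2237.7, 4313.3) = 2237.7 kN → bolt shear.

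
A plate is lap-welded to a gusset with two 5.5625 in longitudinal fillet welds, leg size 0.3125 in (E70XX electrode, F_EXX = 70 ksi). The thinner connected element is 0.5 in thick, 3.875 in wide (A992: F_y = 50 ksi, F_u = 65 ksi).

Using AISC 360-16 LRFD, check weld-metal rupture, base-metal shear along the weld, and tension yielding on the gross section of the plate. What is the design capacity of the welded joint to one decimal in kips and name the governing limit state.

77.4 kips (weld metal governs)

Weld metal: throat = 0.707×0.3125 = 0.22094 in, L = 2×5.5625 = 11.125 in. φR_n = 0.75 × 0.6 × 70 × 0.22094 × 11.125 = 77.4 kips.
Base metal shear (0.5 in plate): yield φR_n = 1.0×0.6×50×0.5×11.125 = 166.9 kips; rupture φR_n = 0.75×0.6×65×0.5×11.125 = 162.7 kips; take 162.7 kips (rupture).
Tension yield (gross): A_g = 3.875×0.5 = 1.9375 in². φR_n = 0.90 × 50 × 1.9375 = 87.2 kips.
Governing: min(77.4, 162.7, 87.2) = 77.4 kips → weld metal.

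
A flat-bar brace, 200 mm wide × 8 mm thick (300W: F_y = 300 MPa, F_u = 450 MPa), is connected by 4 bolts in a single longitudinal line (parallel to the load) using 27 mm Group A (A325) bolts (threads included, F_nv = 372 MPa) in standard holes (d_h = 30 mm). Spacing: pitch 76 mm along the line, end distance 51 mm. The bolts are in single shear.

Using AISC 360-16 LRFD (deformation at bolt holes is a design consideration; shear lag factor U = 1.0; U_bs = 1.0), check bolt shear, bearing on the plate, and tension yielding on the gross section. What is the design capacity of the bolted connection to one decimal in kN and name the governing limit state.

432.0 kN (gross-section yield governs)

Bolt shear: A_b = π(27)²/4 = 572.56 mm². φR_n = 0.75 × 372 × 572.56 × 4 × 1 = 639.0 kN.
Bearing (8 mm plate, F_u = 450 MPa): end bolts L_c = 51 − 30/2 = 36, R_n = min(1.2×36×8×450, 2.4×27×8×450) = 155.52 kN/bolt; interior L_c = 76 − 30 = 46, R_n = 198.72 kN/bolt. φR_n = 0.75 × (1×155.52 + 3×198.72) = 563.8 kN.
Tension yield (gross): A_g = 200×8 = 1600 mm². φR_n = 0.90 × 300 × 1600 = 432.0 kN.
Governing: min(639.0, 563.8, 432.0) = 432.0 kN → gross-section yield.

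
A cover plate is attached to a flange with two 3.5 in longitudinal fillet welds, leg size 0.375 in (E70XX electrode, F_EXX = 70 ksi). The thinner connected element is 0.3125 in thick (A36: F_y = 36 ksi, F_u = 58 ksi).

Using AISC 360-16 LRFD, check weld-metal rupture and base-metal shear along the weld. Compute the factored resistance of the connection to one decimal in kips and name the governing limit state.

47.3 kips (base-metal shear governs)

Weld metal: throat = 0.707×0.375 = 0.26513 in, L = 2×3.5 = 7 in. φR_n = 0.75 × 0.6 × 70 × 0.26513 × 7 = 58.5 kips.
Base metal shear (0.3125 in plate): yield φR_n = 1.0×0.6×36×0.3125×7 = 47.3 kips; rupture φR_n = 0.75×0.6×58×0.3125×7 = 57.1 kips; take 47.3 kips (yield).
Governing: min(58.5, 47.3) = 47.3 kips → base-metal shear.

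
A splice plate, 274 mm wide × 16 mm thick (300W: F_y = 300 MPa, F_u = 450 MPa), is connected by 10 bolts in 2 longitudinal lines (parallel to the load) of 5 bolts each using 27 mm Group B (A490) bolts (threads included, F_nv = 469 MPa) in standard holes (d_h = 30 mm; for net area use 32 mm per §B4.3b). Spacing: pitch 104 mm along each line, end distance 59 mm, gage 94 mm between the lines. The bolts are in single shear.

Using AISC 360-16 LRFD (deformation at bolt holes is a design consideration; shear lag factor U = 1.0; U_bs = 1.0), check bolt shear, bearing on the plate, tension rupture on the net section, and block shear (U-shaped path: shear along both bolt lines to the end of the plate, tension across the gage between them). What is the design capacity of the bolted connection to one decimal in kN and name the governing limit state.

1134.0 kN (net-section rupture governs)

Bolt shear: A_b = π(27)²/4 = 572.56 mm². φR_n = 0.75 × 469 × 572.56 × 10 × 1 = 2014.0 kN.
Bearing (16 mm plate, F_u = 450 MPa): end bolts L_c = 59 − 30/2 = 44, R_n = min(1.2×44×16×450, 2.4×27×16×450) = 380.16 kN/bolt; interior L_c = 104 − 30 = 74, R_n = 466.56 kN/bolt. φR_n = 0.75 × (2×380.16 + 8×466.56) = 3369.6 kN.
Tension rupture (net): A_n = (274 − 2×32)×16 = 3360 mm² (U = 1.0, A_e = A_n). φR_n = 0.75 × 450 × 3360 = 1134.0 kN.
Block shear: shear path 2×[59+4×104] = 2×475 mm, A_gv = 15200, A_nv = 2×(475 − 4.5×32)×16 = 10592 mm²; tension across gage: (94 − 1×32)×16 = 992 mm². R_n = min(0.6×450×10592, 0.6×300×15200) + 1.0×450×992 = min(2859.8, 2736) + 446.4 = 3182.4 kN. φR_n = 0.75 × 3182.4 = 2386.8 kN.
Governing: min(2014.0, 3369.6, 1134.0, 2386.8) = 1134.0 kN → net-section rupture.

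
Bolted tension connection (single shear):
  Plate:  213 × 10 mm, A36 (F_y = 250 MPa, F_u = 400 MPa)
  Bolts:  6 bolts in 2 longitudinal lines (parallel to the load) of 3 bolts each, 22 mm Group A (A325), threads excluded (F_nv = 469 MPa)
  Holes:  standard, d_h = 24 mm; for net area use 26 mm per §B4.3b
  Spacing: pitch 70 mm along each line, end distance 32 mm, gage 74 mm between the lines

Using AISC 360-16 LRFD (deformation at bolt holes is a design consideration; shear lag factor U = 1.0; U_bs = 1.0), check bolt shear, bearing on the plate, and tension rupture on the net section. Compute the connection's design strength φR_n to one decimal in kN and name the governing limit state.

483.0 kN (net-section rupture governs)

Bolt shear: A_b = π(22)²/4 = 380.13 mm². φR_n = 0.75 × 469 × 380.13 × 6 × 1 = 802.3 kN.
Bearing (10 mm plate, F_u = 400 MPa): end bolts L_c = 32 − 24/2 = 20, R_n = min(1.2×20×10×400, 2.4×22×10×400) = 96 kN/bolt; interior L_c = 70 − 24 = 46, R_n = 211.2 kN/bolt. φR_n = 0.75 × (2×96 + 4×211.2) = 777.6 kN.
Tension rupture (net): A_n = (213 − 2×26)×10 = 1610 mm² (U = 1.0, A_e = A_n). φR_n = 0.75 × 400 × 1610 = 483.0 kN.
Governing: min(802.3, 777.6, 483.0) = 483.0 kN → net-section rupture.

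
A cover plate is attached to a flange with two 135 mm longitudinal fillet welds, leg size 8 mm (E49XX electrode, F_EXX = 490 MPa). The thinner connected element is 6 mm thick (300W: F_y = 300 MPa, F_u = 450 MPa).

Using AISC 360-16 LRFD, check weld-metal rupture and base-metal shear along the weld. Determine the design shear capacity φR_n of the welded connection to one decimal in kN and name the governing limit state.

Weld metal: throat = 0.707×8 = 5.656 mm, L = 2×135 = 270 mm. φR_n = 0.75 × 0.6 × 490 × 5.656 × 270 = 336.7 kN.
Base metal shear (6 mm plate): yield φR_n = 1.0×0.6×300×6×270 = 291.6 kN; rupture φR_n = 0.75×0.6×450×6×270 = 328.1 kN; take 291.6 kN (yield).
Governing: min(336.7, 291.6) = 291.6 kN → base-metal shear.

291.6 kN (base-metal shear governs)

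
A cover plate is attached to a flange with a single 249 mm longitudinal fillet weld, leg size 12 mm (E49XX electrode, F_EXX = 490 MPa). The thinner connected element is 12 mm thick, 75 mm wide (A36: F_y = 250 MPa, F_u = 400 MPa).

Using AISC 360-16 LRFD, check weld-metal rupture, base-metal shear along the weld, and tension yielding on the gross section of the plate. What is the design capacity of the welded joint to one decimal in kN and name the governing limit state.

Weld metal: throat = 0.707×12 = 8.484 mm, L = 249 mm. φR_n = 0.75 × 0.6 × 490 × 8.484 × 249 = 465.8 kN.
Base metal shear (12 mm plate): yield φR_n = 1.0×0.6×250×12×249 = 448.2 kN; rupture φR_n = 0.75×0.6×400×12×249 = 537.8 kN; take 448.2 kN (yield).
Tension yield (gross): A_g = 75×12 = 900 mm². φR_n = 0.90 × 250 × 900 = 202.5 kN.
Governing: min(465.8, 448.2, 202.5) = 202.5 kN → gross-section yield.

202.5 kN (gross-section yield governs)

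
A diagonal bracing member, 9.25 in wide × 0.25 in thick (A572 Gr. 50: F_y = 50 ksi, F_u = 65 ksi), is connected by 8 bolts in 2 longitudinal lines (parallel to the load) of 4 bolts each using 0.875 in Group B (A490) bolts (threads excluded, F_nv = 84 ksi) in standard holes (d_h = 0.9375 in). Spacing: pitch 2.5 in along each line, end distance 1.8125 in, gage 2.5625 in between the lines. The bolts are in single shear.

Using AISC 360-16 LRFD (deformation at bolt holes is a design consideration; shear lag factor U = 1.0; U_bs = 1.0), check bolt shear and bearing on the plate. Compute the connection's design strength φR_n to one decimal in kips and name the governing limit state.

Bolt shear: A_b = π(0.875)²/4 = 0.60132 in². φR_n = 0.75 × 84 × 0.60132 × 8 × 1 = 303.1 kips.
Bearing (0.25 in plate, F_u = 65 ksi): end bolts L_c = 1.8125 − 0.9375/2 = 1.34375, R_n = min(1.2×1.34375×0.25×65, 2.4×0.875×0.25×65) = 26.203 kips/bolt; interior L_c = 2.5 − 0.9375 = 1.5625, R_n = 30.469 kips/bolt. φR_n = 0.75 × (2×26.203 + 6×30.469) = 176.4 kips.
Governing: min(303.1, 176.4) = 176.4 kips → bearing.

176.4 kips (bearing governs)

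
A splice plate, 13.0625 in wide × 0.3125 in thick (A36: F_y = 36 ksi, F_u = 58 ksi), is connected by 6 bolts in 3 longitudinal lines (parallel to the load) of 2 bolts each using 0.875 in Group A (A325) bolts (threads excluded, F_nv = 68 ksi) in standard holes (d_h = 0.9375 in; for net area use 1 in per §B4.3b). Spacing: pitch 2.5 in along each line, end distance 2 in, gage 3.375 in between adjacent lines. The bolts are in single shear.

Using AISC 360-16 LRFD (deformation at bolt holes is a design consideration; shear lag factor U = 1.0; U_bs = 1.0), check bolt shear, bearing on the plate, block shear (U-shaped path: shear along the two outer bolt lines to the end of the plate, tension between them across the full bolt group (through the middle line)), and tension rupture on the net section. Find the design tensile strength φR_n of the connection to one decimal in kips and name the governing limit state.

110.1 kips (block shear governs)

Bolt shear: A_b = π(0.875)²/4 = 0.60132 in². φR_n = 0.75 × 68 × 0.60132 × 6 × 1 = 184.0 kips.
Bearing (0.3125 in plate, F_u = 58 ksi): end bolts L_c = 2 − 0.9375/2 = 1.53125, R_n = min(1.2×1.53125×0.3125×58, 2.4×0.875×0.3125×58) = 33.305 kips/bolt; interior L_c = 2.5 − 0.9375 = 1.5625, R_n = 33.984 kips/bolt. φR_n = 0.75 × (3×33.305 + 3×33.984) = 151.4 kips.
Block shear: shear path 2×[2+1×2.5] = 2×4.5 in, A_gv = 2.8125, A_nv = 2×(4.5 − 1.5×1)×0.3125 = 1.875 in²; tension across gage: (6.75 − 2×1)×0.3125 = 1.4844 in². R_n = min(0.6×58×1.875, 0.6×36×2.8125) + 1.0×58×1.4844 = min(65.25, 60.75) + 86.095 = 146.85 kips. φR_n = 0.75 × 146.85 = 110.1 kips.
Tension rupture (net): A_n = (13.0625 − 3×1)×0.3125 = 3.1445 in² (U = 1.0, A_e = A_n). φR_n = 0.75 × 58 × 3.1445 = 136.8 kips.
Governing: min(184.0, 151.4, 110.1, 136.8) = 110.1 kips → block shear.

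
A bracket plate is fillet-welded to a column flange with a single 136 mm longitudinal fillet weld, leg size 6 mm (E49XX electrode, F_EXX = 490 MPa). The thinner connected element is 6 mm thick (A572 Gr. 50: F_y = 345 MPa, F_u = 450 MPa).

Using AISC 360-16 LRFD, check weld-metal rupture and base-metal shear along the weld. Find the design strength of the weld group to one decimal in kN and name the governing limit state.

Weld metal: throat = 0.707×6 = 4.242 mm, L = 136 mm. φR_n = 0.75 × 0.6 × 490 × 4.242 × 136 = 127.2 kN.
Base metal shear (6 mm plate): yield φR_n = 1.0×0.6×345×6×136 = 168.9 kN; rupture φR_n = 0.75×0.6×450×6×136 = 165.2 kN; take 165.2 kN (rupture).
Governing: min(127.2, 165.2) = 127.2 kN → weld metal.

127.2 kN (weld metal governs)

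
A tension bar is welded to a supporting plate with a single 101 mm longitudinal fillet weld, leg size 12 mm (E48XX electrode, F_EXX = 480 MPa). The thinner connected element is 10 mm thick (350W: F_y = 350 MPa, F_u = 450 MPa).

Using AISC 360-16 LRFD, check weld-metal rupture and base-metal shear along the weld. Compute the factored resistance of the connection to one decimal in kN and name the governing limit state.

Weld metal: throat = 0.707×12 = 8.484 mm, L = 101 mm. φR_n = 0.75 × 0.6 × 480 × 8.484 × 101 = 185.1 kN.
Base metal shear (10 mm plate): yield φR_n = 1.0×0.6×350×10×101 = 212.1 kN; rupture φR_n = 0.75×0.6×450×10×101 = 204.5 kN; take 204.5 kN (rupture).
Governing: min(185.1, 204.5) = 185.1 kN → weld metal.

185.1 kN (weld metal governs)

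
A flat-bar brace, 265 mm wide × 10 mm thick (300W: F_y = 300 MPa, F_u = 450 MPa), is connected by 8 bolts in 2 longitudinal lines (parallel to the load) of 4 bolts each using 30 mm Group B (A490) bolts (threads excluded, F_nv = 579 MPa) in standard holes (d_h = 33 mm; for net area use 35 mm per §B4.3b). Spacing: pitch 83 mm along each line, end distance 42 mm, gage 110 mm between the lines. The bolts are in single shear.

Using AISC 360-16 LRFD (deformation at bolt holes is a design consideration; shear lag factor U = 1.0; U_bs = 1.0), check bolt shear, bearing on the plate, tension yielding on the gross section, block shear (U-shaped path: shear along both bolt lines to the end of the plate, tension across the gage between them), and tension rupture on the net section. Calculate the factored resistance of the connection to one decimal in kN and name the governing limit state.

658.1 kN (net-section rupture governs)

Bolt shear: A_b = π(30)²/4 = 706.86 mm². φR_n = 0.75 × 579 × 706.86 × 8 × 1 = 2455.6 kN.
Bearing (10 mm plate, F_u = 450 MPa): end bolts L_c = 42 − 33/2 = 25.5, R_n = min(1.2×25.5×10×450, 2.4×30×10×450) = 137.7 kN/bolt; interior L_c = 83 − 33 = 50, R_n = 270 kN/bolt. φR_n = 0.75 × (2×137.7 + 6×270) = 1421.6 kN.
Tension yield (gross): A_g = 265×10 = 2650 mm². φR_n = 0.90 × 300 × 2650 = 715.5 kN.
Block shear: shear path 2×[42+3×83] = 2×291 mm, A_gv = 5820, A_nv = 2×(291 − 3.5×35)×10 = 3370 mm²; tension across gage: (110 − 1×35)×10 = 750 mm². R_n = min(0.6×450×3370, 0.6×300×5820) + 1.0×450×750 = min(909.9, 1047.6) + 337.5 = 1247.4 kN. φR_n = 0.75 × 1247.4 = 935.6 kN.
Tension rupture (net): A_n = (265 − 2×35)×10 = 1950 mm² (U = 1.0, A_e = A_n). φR_n = 0.75 × 450 × 1950 = 658.1 kN.
Governing: min(2455.6, 1421.6, 715.5, 935.6, 658.1) = 658.1 kN → net-section rupture.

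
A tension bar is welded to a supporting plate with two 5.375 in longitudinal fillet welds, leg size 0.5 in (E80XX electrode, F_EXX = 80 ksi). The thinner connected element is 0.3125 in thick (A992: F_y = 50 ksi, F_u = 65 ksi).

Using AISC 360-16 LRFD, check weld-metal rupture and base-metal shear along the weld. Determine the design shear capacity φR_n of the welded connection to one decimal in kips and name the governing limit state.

Weld metal: throat = 0.707×0.5 = 0.3535 in, L = 2×5.375 = 10.75 in. φR_n = 0.75 × 0.6 × 80 × 0.3535 × 10.75 = 136.8 kips.
Base metal shear (0.3125 in plate): yield φR_n = 1.0×0.6×50×0.3125×10.75 = 100.8 kips; rupture φR_n = 0.75×0.6×65×0.3125×10.75 = 98.3 kips; take 98.3 kips (rupture).
Governing: min(136.8, 98.3) = 98.3 kips → base-metal shear.

98.3 kips (base-metal shear governs)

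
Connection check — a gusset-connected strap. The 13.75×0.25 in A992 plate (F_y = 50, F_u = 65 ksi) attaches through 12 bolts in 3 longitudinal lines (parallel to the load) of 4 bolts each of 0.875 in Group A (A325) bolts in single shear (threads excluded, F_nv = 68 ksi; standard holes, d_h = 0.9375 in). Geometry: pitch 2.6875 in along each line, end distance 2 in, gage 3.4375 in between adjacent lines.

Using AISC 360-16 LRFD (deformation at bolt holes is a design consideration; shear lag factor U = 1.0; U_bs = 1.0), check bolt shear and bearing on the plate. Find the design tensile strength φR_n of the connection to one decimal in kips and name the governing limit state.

Bolt shear: A_b = π(0.875)²/4 = 0.60132 in². φR_n = 0.75 × 68 × 0.60132 × 12 × 1 = 368.0 kips.
Bearing (0.25 in plate, F_u = 65 ksi): end bolts L_c = 2 − 0.9375/2 = 1.53125, R_n = min(1.2×1.53125×0.25×65, 2.4×0.875×0.25×65) = 29.859 kips/bolt; interior L_c = 2.6875 − 0.9375 = 1.75, R_n = 34.125 kips/bolt. φR_n = 0.75 × (3×29.859 + 9×34.125) = 297.5 kips.
Governing: min(368.0, 297.5) = 297.5 kips → bearing.

297.5 kips (bearing governs)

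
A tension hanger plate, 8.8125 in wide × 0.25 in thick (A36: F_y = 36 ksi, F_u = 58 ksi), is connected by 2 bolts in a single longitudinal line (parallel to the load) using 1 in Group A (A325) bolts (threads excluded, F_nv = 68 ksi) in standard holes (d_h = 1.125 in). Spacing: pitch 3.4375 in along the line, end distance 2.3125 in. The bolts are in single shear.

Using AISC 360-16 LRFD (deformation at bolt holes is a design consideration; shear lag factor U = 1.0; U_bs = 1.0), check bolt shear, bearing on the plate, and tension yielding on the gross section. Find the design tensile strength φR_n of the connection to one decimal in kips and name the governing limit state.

Bolt shear: A_b = π(1)²/4 = 0.7854 in². φR_n = 0.75 × 68 × 0.7854 × 2 × 1 = 80.1 kips.
Bearing (0.25 in plate, F_u = 58 ksi): end bolts L_c = 2.3125 − 1.125/2 = 1.75, R_n = min(1.2×1.75×0.25×58, 2.4×1×0.25×58) = 30.45 kips/bolt; interior L_c = 3.4375 − 1.125 = 2.3125, R_n = 34.8 kips/bolt. φR_n = 0.75 × (1×30.45 + 1×34.8) = 48.9 kips.
Tension yield (gross): A_g = 8.8125×0.25 = 2.2031 in². φR_n = 0.90 × 36 × 2.2031 = 71.4 kips.
Governing: min(80.1, 48.9, 71.4) = 48.9 kips → bearing.

48.9 kips (bearing governs)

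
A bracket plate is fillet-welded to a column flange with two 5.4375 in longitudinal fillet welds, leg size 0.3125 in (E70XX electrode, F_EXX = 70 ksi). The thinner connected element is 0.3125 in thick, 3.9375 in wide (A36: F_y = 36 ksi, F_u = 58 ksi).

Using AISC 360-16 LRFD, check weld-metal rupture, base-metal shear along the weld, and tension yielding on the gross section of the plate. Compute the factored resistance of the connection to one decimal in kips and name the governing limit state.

39.9 kips (gross-section yield governs)

Weld metal: throat = 0.707×0.3125 = 0.22094 in, L = 2×5.4375 = 10.875 in. φR_n = 0.75 × 0.6 × 70 × 0.22094 × 10.875 = 75.7 kips.
Base metal shear (0.3125 in plate): yield φR_n = 1.0×0.6×36×0.3125×10.875 = 73.4 kips; rupture φR_n = 0.75×0.6×58×0.3125×10.875 = 88.7 kips; take 73.4 kips (yield).
Tension yield (gross): A_g = 3.9375×0.3125 = 1.2305 in². φR_n = 0.90 × 36 × 1.2305 = 39.9 kips.
Governing: min(75.7, 73.4, 39.9) = 39.9 kips → gross-section yield.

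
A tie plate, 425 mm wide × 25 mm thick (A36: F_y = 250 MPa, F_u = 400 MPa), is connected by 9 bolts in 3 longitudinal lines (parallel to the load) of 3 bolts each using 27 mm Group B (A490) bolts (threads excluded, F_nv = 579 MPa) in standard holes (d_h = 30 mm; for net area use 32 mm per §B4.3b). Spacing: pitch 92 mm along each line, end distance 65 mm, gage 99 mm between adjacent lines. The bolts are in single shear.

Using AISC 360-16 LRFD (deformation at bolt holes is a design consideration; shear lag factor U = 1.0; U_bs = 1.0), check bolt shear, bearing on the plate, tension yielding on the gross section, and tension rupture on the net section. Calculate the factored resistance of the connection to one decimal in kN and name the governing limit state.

2237.7 kN (bolt shear governs)

Bolt shear: A_b = π(27)²/4 = 572.56 mm². φR_n = 0.75 × 579 × 572.56 × 9 × 1 = 2237.7 kN.
Bearing (25 mm plate, F_u = 400 MPa): end bolts L_c = 65 − 30/2 = 50, R_n = min(1.2×50×25×400, 2.4×27×25×400) = 600 kN/bolt; interior L_c = 92 − 30 = 62, R_n = 648 kN/bolt. φR_n = 0.75 × (3×600 + 6×648) = 4266.0 kN.
Tension yield (gross): A_g = 425×25 = 10625 mm². φR_n = 0.90 × 250 × 10625 = 2390.6 kN.
Tension rupture (net): A_n = (425 − 3×32)×25 = 8225 mm² (U = 1.0, A_e = A_n). φR_n = 0.75 × 400 × 8225 = 2467.5 kN.
Governing: min(2237.7, 4266.0, 2390.6, 2467.5) = 2237.7 kN → bolt shear.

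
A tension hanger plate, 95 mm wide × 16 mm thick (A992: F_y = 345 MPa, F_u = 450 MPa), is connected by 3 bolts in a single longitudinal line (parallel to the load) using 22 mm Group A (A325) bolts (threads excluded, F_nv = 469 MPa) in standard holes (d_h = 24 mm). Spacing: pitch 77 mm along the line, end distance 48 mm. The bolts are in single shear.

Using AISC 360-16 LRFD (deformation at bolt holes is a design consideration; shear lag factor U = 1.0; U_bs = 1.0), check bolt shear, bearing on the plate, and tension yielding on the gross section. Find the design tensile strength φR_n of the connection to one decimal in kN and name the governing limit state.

401.1 kN (bolt shear governs)

Bolt shear: A_b = π(22)²/4 = 380.13 mm². φR_n = 0.75 × 469 × 380.13 × 3 × 1 = 401.1 kN.
Bearing (16 mm plate, F_u = 450 MPa): end bolts L_c = 48 − 24/2 = 36, R_n = min(1.2×36×16×450, 2.4×22×16×450) = 311.04 kN/bolt; interior L_c = 77 − 24 = 53, R_n = 380.16 kN/bolt. φR_n = 0.75 × (1×311.04 + 2×380.16) = 803.5 kN.
Tension yield (gross): A_g = 95×16 = 1520 mm². φR_n = 0.90 × 345 × 1520 = 472.0 kN.
Governing: min(401.1, 803.5, 472.0) = 401.1 kN → bolt shear.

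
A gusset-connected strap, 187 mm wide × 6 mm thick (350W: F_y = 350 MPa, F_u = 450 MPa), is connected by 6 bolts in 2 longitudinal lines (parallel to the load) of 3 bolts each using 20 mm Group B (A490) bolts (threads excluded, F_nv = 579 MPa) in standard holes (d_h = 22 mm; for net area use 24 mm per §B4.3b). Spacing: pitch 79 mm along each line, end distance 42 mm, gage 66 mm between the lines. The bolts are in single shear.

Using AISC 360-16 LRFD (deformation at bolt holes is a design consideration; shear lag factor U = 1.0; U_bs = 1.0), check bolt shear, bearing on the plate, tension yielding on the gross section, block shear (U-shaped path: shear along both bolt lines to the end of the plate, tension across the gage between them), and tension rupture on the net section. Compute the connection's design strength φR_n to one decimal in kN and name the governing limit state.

Bolt shear: A_b = π(20)²/4 = 314.16 mm². φR_n = 0.75 × 579 × 314.16 × 6 × 1 = 818.5 kN.
Bearing (6 mm plate, F_u = 450 MPa): end bolts L_c = 42 − 22/2 = 31, R_n = min(1.2×31×6×450, 2.4×20×6×450) = 100.44 kN/bolt; interior L_c = 79 − 22 = 57, R_n = 129.6 kN/bolt. φR_n = 0.75 × (2×100.44 + 4×129.6) = 539.5 kN.
Tension yield (gross): A_g = 187×6 = 1122 mm². φR_n = 0.90 × 350 × 1122 = 353.4 kN.
Block shear: shear path 2×[42+2×79] = 2×200 mm, A_gv = 2400, A_nv = 2×(200 − 2.5×24)×6 = 1680 mm²; tension across gage: (66 − 1×24)×6 = 252 mm². R_n = min(0.6×450×1680, 0.6×350×2400) + 1.0×450×252 = min(453.6, 504) + 113.4 = 567 kN. φR_n = 0.75 × 567 = 425.3 kN.
Tension rupture (net): A_n = (187 − 2×24)×6 = 834 mm² (U = 1.0, A_e = A_n). φR_n = 0.75 × 450 × 834 = 281.5 kN.
Governing: min(818.5, 539.5, 353.4, 425.3, 281.5) = 281.5 kN → net-section rupture.

281.5 kN (net-section rupture governs)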